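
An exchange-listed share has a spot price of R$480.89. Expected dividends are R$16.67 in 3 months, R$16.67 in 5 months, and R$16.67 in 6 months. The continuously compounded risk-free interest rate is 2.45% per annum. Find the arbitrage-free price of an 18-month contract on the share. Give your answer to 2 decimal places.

PV(dividends) I = 16.67·e^(−0.0245·3/12) + 16.67·e^(−0.0245·5/12) + 16.67·e^(−0.0245·6/12)
I = 16.5682 + 16.5007 + 16.4670 = 49.5359
F = (S − I)·e^(rT) = (480.89 − 49.5359) · e^(0.0245·18/12)
= 431.3541 · e^0.036750 = 431.3541 × 1.037434 = R$447.50

R$447.50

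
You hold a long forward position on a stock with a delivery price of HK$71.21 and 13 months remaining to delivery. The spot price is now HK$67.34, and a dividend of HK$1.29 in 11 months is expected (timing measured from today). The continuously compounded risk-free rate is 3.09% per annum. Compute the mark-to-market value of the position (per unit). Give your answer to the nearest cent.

PV(remaining dividends) I = 1.29·e^(−0.0309·11/12) = 1.2540
Current forward F = (S − I)·e^(rT) = (67.34 − 1.2540)·e^(0.0309·13/12) = 66.0860 × 1.034042 = 68.3357
Value (long) = (F − K)·e^(−rT) = (68.3357 − 71.21) × 0.967079 = -2.7797
Value = -HK$2.78

-HK$2.78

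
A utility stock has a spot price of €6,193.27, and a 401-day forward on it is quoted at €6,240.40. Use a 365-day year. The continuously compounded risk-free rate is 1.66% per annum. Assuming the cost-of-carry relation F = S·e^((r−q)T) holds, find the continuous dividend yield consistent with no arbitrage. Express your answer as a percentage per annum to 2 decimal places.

0.97%

From F = S·e^((r−q)T): (r − q) = ln(F/S)/T
ln(6240.40/6193.27) = ln(1.007610) = 0.007581
(r − q) = 0.007581 / (401/365) = 0.006900
q = r − ln(F/S)/T = 0.0166 − 0.006900 = 0.009700
q = 0.97%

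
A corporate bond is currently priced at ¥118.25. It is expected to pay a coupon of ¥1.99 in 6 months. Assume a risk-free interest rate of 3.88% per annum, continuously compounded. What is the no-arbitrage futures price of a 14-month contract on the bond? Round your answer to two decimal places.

PV(coupons) I = 1.99·e^(−0.0388·6/12)
I = 1.9518
F = (S − I)·e^(rT) = (118.25 − 1.9518) · e^(0.0388·14/12)
= 116.2982 · e^0.045267 = 116.2982 × 1.046307 = ¥121.68

¥121.68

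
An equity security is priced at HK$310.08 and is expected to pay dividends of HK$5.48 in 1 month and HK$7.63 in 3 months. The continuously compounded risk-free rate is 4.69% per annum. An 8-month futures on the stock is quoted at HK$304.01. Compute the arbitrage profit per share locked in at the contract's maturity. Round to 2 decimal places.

PV(dividends) I = 5.48·e^(−0.0469·1/12) + 7.63·e^(−0.0469·3/12) = 12.9997
Fair futures F* = (S − I)·e^(rT) = (310.08 − 12.9997)·e^0.031267 = 297.0803 × 1.031761 = 306.5159
Market HK$304.01 < fair 306.5159: forward underpriced → reverse cash-and-carry (short the stock, invest proceeds at r, pay the dividends, go long the forward).
Profit at T = |F_mkt − F*| = |304.01 − 306.5159| = HK$2.51 per share

HK$2.51 per share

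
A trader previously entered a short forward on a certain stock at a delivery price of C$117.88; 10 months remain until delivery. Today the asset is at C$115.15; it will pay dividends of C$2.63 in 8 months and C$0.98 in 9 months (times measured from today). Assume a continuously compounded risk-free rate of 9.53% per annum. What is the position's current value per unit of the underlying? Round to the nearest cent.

-C$2.89

PV(remaining dividends) I = 2.63·e^(−0.0953·8/12) + 0.98·e^(−0.0953·9/12) = 3.3805
Current forward F = (S − I)·e^(rT) = (115.15 − 3.3805)·e^(0.0953·10/12) = 111.7695 × 1.082655 = 121.0078
Value (long) = (F − K)·e^(−rT) = (121.0078 − 117.88) × 0.923655 = 2.8890
Short position value = −(long value) = -C$2.89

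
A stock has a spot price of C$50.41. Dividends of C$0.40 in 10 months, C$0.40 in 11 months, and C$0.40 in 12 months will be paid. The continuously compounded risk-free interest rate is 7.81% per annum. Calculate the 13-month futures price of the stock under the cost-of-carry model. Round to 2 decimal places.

C$53.64

PV(dividends) I = 0.40·e^(−0.0781·10/12) + 0.40·e^(−0.0781·11/12) + 0.40·e^(−0.0781·12/12)
I = 0.3748 + 0.3724 + 0.3699 = 1.1171
F = (S − I)·e^(rT) = (50.41 − 1.1171) · e^(0.0781·13/12)
= 49.2929 · e^0.084608 = 49.2929 × 1.088290 = C$53.64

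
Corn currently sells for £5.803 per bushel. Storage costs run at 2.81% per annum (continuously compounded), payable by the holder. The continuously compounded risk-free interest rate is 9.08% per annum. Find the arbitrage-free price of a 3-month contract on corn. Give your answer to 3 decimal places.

£5.978 per bushel

Net carry = r + u − y = 0.0908 + 0.0281 − 0.0000 = 0.1189
F = S·e^((r+u−y)T) = 5.803 · e^(0.1189 × 3/12) = 5.803 · e^0.029725
= 5.803 × 1.030171 = £5.978 per bushel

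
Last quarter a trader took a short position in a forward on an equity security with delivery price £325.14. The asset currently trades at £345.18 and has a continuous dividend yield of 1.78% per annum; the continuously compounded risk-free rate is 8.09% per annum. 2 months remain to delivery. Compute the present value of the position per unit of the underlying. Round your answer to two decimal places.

Current fair forward for the remaining 2 months: F = S·e^((r − q)·T), (r − q) = 0.0809 − 0.0178 = 0.0631
F = 345.18 · e^(0.0631 × 2/12) = 345.18 × 1.010572 = 348.8292
Value of long forward = (F − K)·e^(−rT) = (348.8292 − 325.14) · e^(−0.0809·2/12)
= 23.6892 × 0.986607 = 23.37
Short position value = −(long value) = -£23.37

-£23.37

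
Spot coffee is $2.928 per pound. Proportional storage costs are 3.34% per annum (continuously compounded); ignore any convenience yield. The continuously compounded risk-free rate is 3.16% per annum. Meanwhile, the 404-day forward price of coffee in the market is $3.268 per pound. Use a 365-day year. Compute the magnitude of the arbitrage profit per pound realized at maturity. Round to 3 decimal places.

$0.122 per pound

Fair forward: F* = S·e^(carry·T), with carry = (r + u) = 0.0316 + 0.0334 = 0.0650
F* = 2.928 · e^(0.0650 × 404/365) = 2.928 · e^0.071945 = 2.928 × 1.074596 = $3.1464
Market $3.268 > fair $3.1464: forward overpriced → cash-and-carry (buy spot, short the forward).
At maturity, profit = |F_mkt − F*| = |3.268 − 3.1464| = $0.122 per pound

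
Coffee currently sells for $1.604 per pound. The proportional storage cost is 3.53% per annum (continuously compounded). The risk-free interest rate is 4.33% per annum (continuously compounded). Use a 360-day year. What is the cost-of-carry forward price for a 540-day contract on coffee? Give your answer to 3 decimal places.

Net carry = r + u − y = 0.0433 + 0.0353 − 0.0000 = 0.0786
F = S·e^((r+u−y)T) = 1.604 · e^(0.0786 × 540/360) = 1.604 · e^0.117900
= 1.604 × 1.125132 = $1.805 per pound

$1.805 per pound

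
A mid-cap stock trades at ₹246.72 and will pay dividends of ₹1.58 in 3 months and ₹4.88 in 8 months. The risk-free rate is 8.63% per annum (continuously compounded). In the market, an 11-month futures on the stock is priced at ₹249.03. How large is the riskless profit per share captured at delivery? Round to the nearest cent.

PV(dividends) I = 1.58·e^(−0.0863·3/12) + 4.88·e^(−0.0863·8/12) = 6.1534
Fair futures F* = (S − I)·e^(rT) = (246.72 − 6.1534)·e^0.079108 = 240.5666 × 1.082321 = 260.3703
Market ₹249.03 < fair 260.3703: forward underpriced → reverse cash-and-carry (short the stock, invest proceeds at r, pay the dividends, go long the forward).
Profit at T = |F_mkt − F*| = |249.03 − 260.3703| = ₹11.34 per share

₹11.34 per share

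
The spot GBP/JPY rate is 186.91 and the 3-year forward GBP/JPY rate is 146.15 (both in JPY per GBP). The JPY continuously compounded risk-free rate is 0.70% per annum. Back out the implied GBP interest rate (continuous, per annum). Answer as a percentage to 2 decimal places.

F = S·e^((r_JPY − r_GBP)T) ⇒ r_GBP = r_JPY − ln(F/S)/T
ln(146.15/186.91) = -0.245994; /(3) = -0.081998
r_GBP = 0.0070 + 0.081998 = 0.088998
r_GBP = 8.90%

8.90%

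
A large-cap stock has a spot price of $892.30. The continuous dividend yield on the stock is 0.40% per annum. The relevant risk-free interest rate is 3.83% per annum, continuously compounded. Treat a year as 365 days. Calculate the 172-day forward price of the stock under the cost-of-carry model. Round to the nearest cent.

F = S·e^((r − q)T) = 892.30 · e^((0.0383 − 0.0040) × 172/365)
= 892.30 · e^0.016163 = 892.30 × 1.016294
F = $906.84

$906.84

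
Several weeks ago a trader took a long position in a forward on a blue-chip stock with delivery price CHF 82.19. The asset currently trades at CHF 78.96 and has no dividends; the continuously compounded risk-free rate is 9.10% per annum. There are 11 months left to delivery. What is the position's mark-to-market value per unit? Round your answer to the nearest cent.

CHF 3.35

Current fair forward for the remaining 11 months: F = S·e^(r·T), r = 0.0910
F = 78.96 · e^(0.0910 × 11/12) = 78.96 × 1.086995 = 85.8291
Value of long forward = (F − K)·e^(−rT) = (85.8291 − 82.19) · e^(−0.0910·11/12)
= 3.6391 × 0.919968 = 3.35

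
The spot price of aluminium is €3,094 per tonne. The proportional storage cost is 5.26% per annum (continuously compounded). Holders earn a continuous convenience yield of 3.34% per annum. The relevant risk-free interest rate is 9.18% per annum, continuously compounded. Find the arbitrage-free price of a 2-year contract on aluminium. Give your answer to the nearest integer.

Net carry = r + u − y = 0.0918 + 0.0526 − 0.0334 = 0.1110
F = S·e^((r+u−y)T) = 3094 · e^(0.1110 × 2) = 3094 · e^0.222000
= 3094 × 1.248571 = €3,863 per tonne

€3,863 per tonne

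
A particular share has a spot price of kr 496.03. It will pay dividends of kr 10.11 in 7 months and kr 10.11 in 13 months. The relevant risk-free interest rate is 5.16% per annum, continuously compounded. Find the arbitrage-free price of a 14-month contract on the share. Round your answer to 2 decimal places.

kr 506.24

PV(dividends) I = 10.11·e^(−0.0516·7/12) + 10.11·e^(−0.0516·13/12)
I = 9.8102 + 9.5604 = 19.3706
F = (S − I)·e^(rT) = (496.03 − 19.3706) · e^(0.0516·14/12)
= 476.6594 · e^0.060200 = 476.6594 × 1.062049 = kr 506.24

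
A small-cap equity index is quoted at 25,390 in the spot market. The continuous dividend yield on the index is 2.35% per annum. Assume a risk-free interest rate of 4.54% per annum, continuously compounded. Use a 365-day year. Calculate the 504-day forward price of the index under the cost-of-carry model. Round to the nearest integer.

26,170

F = S·e^((r − q)T) = 25390 · e^((0.0454 − 0.0235) × 504/365)
= 25390 · e^0.030240 = 25390 × 1.030702
F = 26,170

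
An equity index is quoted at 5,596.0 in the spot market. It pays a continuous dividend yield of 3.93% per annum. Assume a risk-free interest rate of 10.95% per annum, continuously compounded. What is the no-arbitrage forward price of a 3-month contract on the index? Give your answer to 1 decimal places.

5,695.1

F = S·e^((r − q)T) = 5596.0 · e^((0.1095 − 0.0393) × 3/12)
= 5596.0 · e^0.017550 = 5596.0 × 1.017705
F = 5,695.1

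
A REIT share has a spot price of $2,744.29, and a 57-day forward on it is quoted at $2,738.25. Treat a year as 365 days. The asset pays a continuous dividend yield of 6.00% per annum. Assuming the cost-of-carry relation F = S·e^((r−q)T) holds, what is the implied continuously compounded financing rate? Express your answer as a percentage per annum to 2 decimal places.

4.59%

From F = S·e^((r−q)T): (r − q) = ln(F/S)/T
ln(2738.25/2744.29) = ln(0.997799) = -0.002203
(r − q) = -0.002203 / (57/365) = -0.014107
r = ln(F/S)/T + q = -0.014107 + 0.0600 = 0.045893
r = 4.59%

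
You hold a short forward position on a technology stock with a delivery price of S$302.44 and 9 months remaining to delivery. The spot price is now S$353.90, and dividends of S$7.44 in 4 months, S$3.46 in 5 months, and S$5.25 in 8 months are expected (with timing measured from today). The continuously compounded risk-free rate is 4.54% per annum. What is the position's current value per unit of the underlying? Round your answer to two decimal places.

-S$45.77

PV(remaining dividends) I = 7.44·e^(−0.0454·4/12) + 3.46·e^(−0.0454·5/12) + 5.25·e^(−0.0454·8/12) = 15.8169
Current forward F = (S − I)·e^(rT) = (353.90 − 15.8169)·e^(0.0454·9/12) = 338.0831 × 1.034636 = 349.7929
Value (long) = (F − K)·e^(−rT) = (349.7929 − 302.44) × 0.966523 = 45.7677
Short position value = −(long value) = -S$45.77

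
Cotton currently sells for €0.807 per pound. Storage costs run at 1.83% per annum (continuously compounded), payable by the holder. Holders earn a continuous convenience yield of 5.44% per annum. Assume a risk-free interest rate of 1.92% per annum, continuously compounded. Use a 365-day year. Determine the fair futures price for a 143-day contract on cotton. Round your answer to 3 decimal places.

Net carry = r + u − y = 0.0192 + 0.0183 − 0.0544 = -0.0169
F = S·e^((r+u−y)T) = 0.807 · e^(-0.0169 × 143/365) = 0.807 · e^-0.006621
= 0.807 × 0.993401 = €0.802 per pound

€0.802 per pound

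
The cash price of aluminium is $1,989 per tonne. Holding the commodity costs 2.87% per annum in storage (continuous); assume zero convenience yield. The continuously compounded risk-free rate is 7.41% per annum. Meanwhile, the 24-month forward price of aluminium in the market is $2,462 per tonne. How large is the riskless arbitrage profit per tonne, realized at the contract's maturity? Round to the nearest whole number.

$19 per tonne

Fair forward: F* = S·e^(carry·T), with carry = (r + u) = 0.0741 + 0.0287 = 0.1028
F* = 1989 · e^(0.1028 × 24/12) = 1989 · e^0.205600 = 1989 × 1.228262 = $2443.0131
Market $2462 > fair $2443.0131: forward overpriced → cash-and-carry (buy spot, short the forward).
At maturity, profit = |F_mkt − F*| = |2462 − 2443.0131| = $19 per tonne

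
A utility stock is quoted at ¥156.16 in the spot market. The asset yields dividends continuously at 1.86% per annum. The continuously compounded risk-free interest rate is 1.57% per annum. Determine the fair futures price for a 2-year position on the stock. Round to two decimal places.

F = S·e^((r − q)T) = 156.16 · e^((0.0157 − 0.0186) × 2)
= 156.16 · e^-0.005800 = 156.16 × 0.994217
F = ¥155.26

¥155.26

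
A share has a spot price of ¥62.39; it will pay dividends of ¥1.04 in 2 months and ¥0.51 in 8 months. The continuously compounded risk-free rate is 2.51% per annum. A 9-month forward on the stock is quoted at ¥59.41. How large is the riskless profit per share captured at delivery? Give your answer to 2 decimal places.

¥2.60 per share

PV(dividends) I = 1.04·e^(−0.0251·2/12) + 0.51·e^(−0.0251·8/12) = 1.5372
Fair forward F* = (S − I)·e^(rT) = (62.39 − 1.5372)·e^0.018825 = 60.8528 × 1.019003 = 62.0092
Market ¥59.41 < fair 62.0092: forward underpriced → reverse cash-and-carry (short the stock, invest proceeds at r, pay the dividends, go long the forward).
Profit at T = |F_mkt − F*| = |59.41 − 62.0092| = ¥2.60 per share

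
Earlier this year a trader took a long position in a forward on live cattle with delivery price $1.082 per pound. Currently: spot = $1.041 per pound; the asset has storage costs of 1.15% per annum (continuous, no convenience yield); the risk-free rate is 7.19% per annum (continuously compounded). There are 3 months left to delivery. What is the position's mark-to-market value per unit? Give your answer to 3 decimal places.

Current fair forward for the remaining 3 months: F = S·e^((r + u)·T), (r + u) = 0.0719 + 0.0115 = 0.0834
F = 1.041 · e^(0.0834 × 3/12) = 1.041 × 1.021069 = 1.0629
Value of long forward = (F − K)·e^(−rT) = (1.0629 − 1.082) · e^(−0.0719·3/12)
= -0.0191 × 0.982186 = -0.019

-$0.019 per pound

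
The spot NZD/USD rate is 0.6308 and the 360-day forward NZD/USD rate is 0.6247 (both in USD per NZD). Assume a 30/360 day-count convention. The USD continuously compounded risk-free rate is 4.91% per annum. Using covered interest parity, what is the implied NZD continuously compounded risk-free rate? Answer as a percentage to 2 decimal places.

F = S·e^((r_USD − r_NZD)T) ⇒ r_NZD = r_USD − ln(F/S)/T
ln(0.6247/0.6308) = -0.009717; /(360/360) = -0.009717
r_NZD = 0.0491 + 0.009717 = 0.058817
r_NZD = 5.88%

5.88%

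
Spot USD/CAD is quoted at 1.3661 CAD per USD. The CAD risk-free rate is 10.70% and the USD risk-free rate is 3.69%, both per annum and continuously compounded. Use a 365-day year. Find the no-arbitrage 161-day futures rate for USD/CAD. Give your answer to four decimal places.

1.4090

F = S·e^((r_CAD − r_USD)T) = 1.3661 · e^((0.1070 − 0.0369) × 161/365)
= 1.3661 · e^0.030921 = 1.3661 × 1.031404
F = 1.4090 CAD per USD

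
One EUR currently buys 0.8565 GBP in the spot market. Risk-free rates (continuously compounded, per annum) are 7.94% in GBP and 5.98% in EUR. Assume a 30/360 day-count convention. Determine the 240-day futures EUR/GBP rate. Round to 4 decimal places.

0.8678

F = S·e^((r_GBP − r_EUR)T) = 0.8565 · e^((0.0794 − 0.0598) × 240/360)
= 0.8565 · e^0.013067 = 0.8565 × 1.013153
F = 0.8678 GBP per EUR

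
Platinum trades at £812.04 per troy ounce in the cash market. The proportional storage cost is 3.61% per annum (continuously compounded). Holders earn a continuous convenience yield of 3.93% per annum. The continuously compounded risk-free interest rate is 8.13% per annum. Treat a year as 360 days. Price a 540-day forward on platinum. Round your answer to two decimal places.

£912.97 per troy ounce

Net carry = r + u − y = 0.0813 + 0.0361 − 0.0393 = 0.0781
F = S·e^((r+u−y)T) = 812.04 · e^(0.0781 × 540/360) = 812.04 · e^0.117150
= 812.04 × 1.124288 = £912.97 per troy ounce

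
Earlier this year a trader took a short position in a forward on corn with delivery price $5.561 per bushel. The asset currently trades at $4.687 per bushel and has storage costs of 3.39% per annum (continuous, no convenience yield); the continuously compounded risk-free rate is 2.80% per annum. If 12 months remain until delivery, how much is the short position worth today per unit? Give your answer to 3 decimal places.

$0.559 per bushel

Current fair forward for the remaining 12 months: F = S·e^((r + u)·T), (r + u) = 0.0280 + 0.0339 = 0.0619
F = 4.687 · e^(0.0619 × 12/12) = 4.687 × 1.063856 = 4.9863
Value of long forward = (F − K)·e^(−rT) = (4.9863 − 5.561) · e^(−0.0280·12/12)
= -0.5747 × 0.972388 = -0.559
Short position value = −(long value) = $0.559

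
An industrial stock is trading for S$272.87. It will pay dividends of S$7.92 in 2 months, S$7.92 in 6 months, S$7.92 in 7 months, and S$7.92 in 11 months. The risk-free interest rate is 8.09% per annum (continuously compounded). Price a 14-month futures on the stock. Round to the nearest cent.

S$266.55

PV(dividends) I = 7.92·e^(−0.0809·2/12) + 7.92·e^(−0.0809·6/12) + 7.92·e^(−0.0809·7/12) + 7.92·e^(−0.0809·11/12)
I = 7.8139 + 7.6060 + 7.5549 + 7.3539 = 30.3287
F = (S − I)·e^(rT) = (272.87 − 30.3287) · e^(0.0809·14/12)
= 242.5413 · e^0.094383 = 242.5413 × 1.098981 = S$266.55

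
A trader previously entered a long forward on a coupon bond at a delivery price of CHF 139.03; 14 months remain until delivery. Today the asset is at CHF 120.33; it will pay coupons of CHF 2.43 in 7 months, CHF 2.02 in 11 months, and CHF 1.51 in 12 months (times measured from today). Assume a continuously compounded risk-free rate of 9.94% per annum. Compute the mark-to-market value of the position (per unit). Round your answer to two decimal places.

-CHF 8.98

PV(remaining coupons) I = 2.43·e^(−0.0994·7/12) + 2.02·e^(−0.0994·11/12) + 1.51·e^(−0.0994·12/12) = 5.5043
Current forward F = (S − I)·e^(rT) = (120.33 − 5.5043)·e^(0.0994·14/12) = 114.8257 × 1.122958 = 128.9444
Value (long) = (F − K)·e^(−rT) = (128.9444 − 139.03) × 0.890505 = -8.9813
Value = -CHF 8.98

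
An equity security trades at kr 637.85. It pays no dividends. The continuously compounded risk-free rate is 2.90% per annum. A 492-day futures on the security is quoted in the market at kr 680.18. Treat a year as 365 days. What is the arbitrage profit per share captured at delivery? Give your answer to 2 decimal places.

kr 16.90 per share

Fair futures: F* = S·e^(carry·T), with carry = r = 0.0290
F* = 637.85 · e^(0.0290 × 492/365) = 637.85 · e^0.039090 = 637.85 × 1.039864 = kr 663.2773
Market kr 680.18 > fair kr 663.2773: forward overpriced → cash-and-carry (buy spot, short the forward).
At maturity, profit = |F_mkt − F*| = |680.18 − 663.2773| = kr 16.90 per share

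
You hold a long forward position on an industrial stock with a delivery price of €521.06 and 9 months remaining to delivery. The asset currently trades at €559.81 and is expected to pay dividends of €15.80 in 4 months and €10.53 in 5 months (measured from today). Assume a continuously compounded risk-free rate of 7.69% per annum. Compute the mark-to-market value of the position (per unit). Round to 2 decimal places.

€42.35

PV(remaining dividends) I = 15.80·e^(−0.0769·4/12) + 10.53·e^(−0.0769·5/12) = 25.5981
Current forward F = (S − I)·e^(rT) = (559.81 − 25.5981)·e^(0.0769·9/12) = 534.2119 × 1.059371 = 565.9286
Value (long) = (F − K)·e^(−rT) = (565.9286 − 521.06) × 0.943957 = 42.3540
Value = €42.35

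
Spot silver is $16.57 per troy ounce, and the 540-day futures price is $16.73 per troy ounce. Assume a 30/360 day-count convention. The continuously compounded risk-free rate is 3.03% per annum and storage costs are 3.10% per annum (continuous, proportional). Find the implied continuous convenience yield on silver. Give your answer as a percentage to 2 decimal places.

F = S·e^((r+u−y)T) ⇒ (r+u−y) = ln(F/S)/T
ln(16.73/16.57) = 0.009610; /T ⇒ 0.006407
y = r + u − ln(F/S)/T = 0.0303 + 0.0310 − 0.006407 = 0.054893
y = 5.49%

5.49%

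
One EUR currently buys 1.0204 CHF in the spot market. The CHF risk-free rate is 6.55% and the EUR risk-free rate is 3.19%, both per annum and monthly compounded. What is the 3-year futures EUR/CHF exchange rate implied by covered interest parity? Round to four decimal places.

By covered interest parity, F = S · (1+r_CHF/12)^(12T) / (1+r_EUR/12)^(12T)
= 1.0204 × 1.216485 / 1.100289 = 1.0204 × 1.105605
F = 1.1282 CHF per EUR

1.1282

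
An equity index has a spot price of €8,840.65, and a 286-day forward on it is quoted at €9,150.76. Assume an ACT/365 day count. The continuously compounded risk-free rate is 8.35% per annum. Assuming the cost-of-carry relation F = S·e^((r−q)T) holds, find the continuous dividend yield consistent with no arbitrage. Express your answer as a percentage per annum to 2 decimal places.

From F = S·e^((r−q)T): (r − q) = ln(F/S)/T
ln(9150.76/8840.65) = ln(1.035078) = 0.034477
(r − q) = 0.034477 / (286/365) = 0.044000
q = r − ln(F/S)/T = 0.0835 − 0.044000 = 0.039500
q = 3.95%

3.95%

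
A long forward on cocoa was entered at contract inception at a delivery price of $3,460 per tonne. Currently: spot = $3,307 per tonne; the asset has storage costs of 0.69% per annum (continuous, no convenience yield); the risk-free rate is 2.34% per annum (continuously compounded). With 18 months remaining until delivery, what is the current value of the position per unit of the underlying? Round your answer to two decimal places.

Current fair forward for the remaining 18 months: F = S·e^((r + u)·T), (r + u) = 0.0234 + 0.0069 = 0.0303
F = 3307 · e^(0.0303 × 18/12) = 3307 × 1.04649868 = 3460.7711
Value of long forward = (F − K)·e^(−rT) = (3460.7711 − 3460) · e^(−0.0234·18/12)
= 0.7711 × 0.96550886 = 0.74

$0.74 per tonne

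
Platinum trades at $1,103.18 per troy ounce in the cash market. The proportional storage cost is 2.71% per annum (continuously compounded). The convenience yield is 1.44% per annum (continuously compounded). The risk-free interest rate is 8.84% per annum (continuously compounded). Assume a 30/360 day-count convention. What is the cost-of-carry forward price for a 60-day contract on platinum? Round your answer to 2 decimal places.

Net carry = r + u − y = 0.0884 + 0.0271 − 0.0144 = 0.1011
F = S·e^((r+u−y)T) = 1103.18 · e^(0.1011 × 60/360) = 1103.18 · e^0.01685000
= 1103.18 × 1.01699276 = $1,121.93 per troy ounce

$1,121.93 per troy ounce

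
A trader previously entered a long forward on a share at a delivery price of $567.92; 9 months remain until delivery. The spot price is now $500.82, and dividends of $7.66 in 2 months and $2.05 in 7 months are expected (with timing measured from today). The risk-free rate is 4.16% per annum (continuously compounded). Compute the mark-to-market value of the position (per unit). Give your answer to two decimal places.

-$59.26

PV(remaining dividends) I = 7.66·e^(−0.0416·2/12) + 2.05·e^(−0.0416·7/12) = 9.6079
Current forward F = (S − I)·e^(rT) = (500.82 − 9.6079)·e^(0.0416·9/12) = 491.2121 × 1.031692 = 506.7796
Value (long) = (F − K)·e^(−rT) = (506.7796 − 567.92) × 0.969282 = -59.2623
Value = -$59.26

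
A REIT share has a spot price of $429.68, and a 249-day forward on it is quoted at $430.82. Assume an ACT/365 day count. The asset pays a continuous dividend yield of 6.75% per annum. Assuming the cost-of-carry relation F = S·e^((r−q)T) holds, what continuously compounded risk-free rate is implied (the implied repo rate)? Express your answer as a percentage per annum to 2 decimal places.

7.14%

From F = S·e^((r−q)T): (r − q) = ln(F/S)/T
ln(430.82/429.68) = ln(1.002653) = 0.002649
(r − q) = 0.002649 / (249/365) = 0.003883
r = ln(F/S)/T + q = 0.003883 + 0.0675 = 0.071383
r = 7.14%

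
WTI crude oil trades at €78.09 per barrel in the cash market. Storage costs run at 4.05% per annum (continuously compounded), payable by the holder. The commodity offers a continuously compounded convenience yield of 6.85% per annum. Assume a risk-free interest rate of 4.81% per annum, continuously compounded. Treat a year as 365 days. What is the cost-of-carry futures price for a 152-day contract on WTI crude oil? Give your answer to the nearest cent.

€78.75 per barrel

Net carry = r + u − y = 0.0481 + 0.0405 − 0.0685 = 0.0201
F = S·e^((r+u−y)T) = 78.09 · e^(0.0201 × 152/365) = 78.09 · e^0.008370
= 78.09 × 1.008405 = €78.75 per barrel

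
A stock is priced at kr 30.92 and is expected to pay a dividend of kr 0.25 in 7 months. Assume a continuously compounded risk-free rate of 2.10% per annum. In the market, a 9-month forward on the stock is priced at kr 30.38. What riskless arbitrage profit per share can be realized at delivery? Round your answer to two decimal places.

kr 0.78 per share

PV(dividends) I = 0.25·e^(−0.0210·7/12) = 0.2470
Fair forward F* = (S − I)·e^(rT) = (30.92 − 0.2470)·e^0.015750 = 30.6730 × 1.015875 = 31.1599
Market kr 30.38 < fair 31.1599: forward underpriced → reverse cash-and-carry (short the stock, invest proceeds at r, pay the dividends, go long the forward).
Profit at T = |F_mkt − F*| = |30.38 − 31.1599| = kr 0.78 per share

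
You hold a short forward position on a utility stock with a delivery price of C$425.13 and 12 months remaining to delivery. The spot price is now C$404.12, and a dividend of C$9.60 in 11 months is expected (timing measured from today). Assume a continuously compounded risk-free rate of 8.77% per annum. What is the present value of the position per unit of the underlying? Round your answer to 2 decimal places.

PV(remaining dividends) I = 9.60·e^(−0.0877·11/12) = 8.8584
Current forward F = (S − I)·e^(rT) = (404.12 − 8.8584)·e^(0.0877·12/12) = 395.2616 × 1.091661 = 431.4917
Value (long) = (F − K)·e^(−rT) = (431.4917 − 425.13) × 0.916036 = 5.8275
Short position value = −(long value) = -C$5.83

-C$5.83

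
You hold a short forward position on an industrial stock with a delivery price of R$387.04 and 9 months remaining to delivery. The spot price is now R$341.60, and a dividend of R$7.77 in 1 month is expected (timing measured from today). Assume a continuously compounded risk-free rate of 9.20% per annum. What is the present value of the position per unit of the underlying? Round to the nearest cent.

R$27.35

PV(remaining dividends) I = 7.77·e^(−0.0920·1/12) = 7.7107
Current forward F = (S − I)·e^(rT) = (341.60 − 7.7107)·e^(0.0920·9/12) = 333.8893 × 1.071436 = 357.7410
Value (long) = (F − K)·e^(−rT) = (357.7410 − 387.04) × 0.933327 = -27.3455
Short position value = −(long value) = R$27.35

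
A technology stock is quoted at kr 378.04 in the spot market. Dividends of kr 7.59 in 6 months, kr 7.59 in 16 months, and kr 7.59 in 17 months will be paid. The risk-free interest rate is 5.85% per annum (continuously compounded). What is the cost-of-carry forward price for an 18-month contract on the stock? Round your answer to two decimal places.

PV(dividends) I = 7.59·e^(−0.0585·6/12) + 7.59·e^(−0.0585·16/12) + 7.59·e^(−0.0585·17/12)
I = 7.3712 + 7.0205 + 6.9863 = 21.3780
F = (S − I)·e^(rT) = (378.04 − 21.3780) · e^(0.0585·18/12)
= 356.6620 · e^0.087750 = 356.6620 × 1.091715 = kr 389.37

kr 389.37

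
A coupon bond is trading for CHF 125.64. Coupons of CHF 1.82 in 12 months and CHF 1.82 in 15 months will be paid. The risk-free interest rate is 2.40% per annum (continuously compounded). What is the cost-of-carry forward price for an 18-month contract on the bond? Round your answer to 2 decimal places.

CHF 126.57

PV(coupons) I = 1.82·e^(−0.0240·12/12) + 1.82·e^(−0.0240·15/12)
I = 1.7768 + 1.7662 = 3.5430
F = (S − I)·e^(rT) = (125.64 − 3.5430) · e^(0.0240·18/12)
= 122.0970 · e^0.036000 = 122.0970 × 1.036656 = CHF 126.57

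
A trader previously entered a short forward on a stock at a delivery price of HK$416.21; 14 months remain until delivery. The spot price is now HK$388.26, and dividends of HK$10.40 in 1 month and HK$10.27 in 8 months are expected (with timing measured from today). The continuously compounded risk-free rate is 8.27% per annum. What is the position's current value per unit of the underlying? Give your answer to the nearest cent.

HK$9.72

PV(remaining dividends) I = 10.40·e^(−0.0827·1/12) + 10.27·e^(−0.0827·8/12) = 20.0477
Current forward F = (S − I)·e^(rT) = (388.26 − 20.0477)·e^(0.0827·14/12) = 368.2123 × 1.101291 = 405.5089
Value (long) = (F − K)·e^(−rT) = (405.5089 − 416.21) × 0.908025 = -9.7169
Short position value = −(long value) = HK$9.72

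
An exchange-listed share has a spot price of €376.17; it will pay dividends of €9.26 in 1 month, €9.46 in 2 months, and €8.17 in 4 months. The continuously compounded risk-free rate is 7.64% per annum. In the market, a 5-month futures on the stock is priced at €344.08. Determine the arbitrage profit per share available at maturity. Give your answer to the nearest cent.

PV(dividends) I = 9.26·e^(−0.0764·1/12) + 9.46·e^(−0.0764·2/12) + 8.17·e^(−0.0764·4/12) = 26.5061
Fair futures F* = (S − I)·e^(rT) = (376.17 − 26.5061)·e^0.031833 = 349.6639 × 1.032345 = 360.9738
Market €344.08 < fair 360.9738: forward underpriced → reverse cash-and-carry (short the stock, invest proceeds at r, pay the dividends, go long the forward).
Profit at T = |F_mkt − F*| = |344.08 − 360.9738| = €16.89 per share

€16.89 per share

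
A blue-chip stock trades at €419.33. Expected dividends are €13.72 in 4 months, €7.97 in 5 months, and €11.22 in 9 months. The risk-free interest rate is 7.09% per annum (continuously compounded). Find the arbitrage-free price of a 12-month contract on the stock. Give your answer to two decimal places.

€416.03

PV(dividends) I = 13.72·e^(−0.0709·4/12) + 7.97·e^(−0.0709·5/12) + 11.22·e^(−0.0709·9/12)
I = 13.3996 + 7.7380 + 10.6390 = 31.7766
F = (S − I)·e^(rT) = (419.33 − 31.7766) · e^(0.0709·12/12)
= 387.5534 · e^0.070900 = 387.5534 × 1.073474 = €416.03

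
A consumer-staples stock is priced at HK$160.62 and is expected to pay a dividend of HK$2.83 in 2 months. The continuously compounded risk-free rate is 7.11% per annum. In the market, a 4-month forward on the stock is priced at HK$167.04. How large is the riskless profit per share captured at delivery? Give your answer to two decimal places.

HK$5.43 per share

PV(dividends) I = 2.83·e^(−0.0711·2/12) = 2.7967
Fair forward F* = (S − I)·e^(rT) = (160.62 − 2.7967)·e^0.023700 = 157.8233 × 1.023983 = 161.6084
Market HK$167.04 > fair 161.6084: forward overpriced → cash-and-carry (borrow at r, buy the stock and collect the dividends, short the forward).
Profit at T = |F_mkt − F*| = |167.04 − 161.6084| = HK$5.43 per share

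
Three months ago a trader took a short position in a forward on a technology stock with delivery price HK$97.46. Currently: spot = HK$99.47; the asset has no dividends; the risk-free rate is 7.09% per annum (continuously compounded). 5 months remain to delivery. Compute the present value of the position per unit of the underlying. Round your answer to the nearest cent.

-HK$4.85

Current fair forward for the remaining 5 months: F = S·e^(r·T), r = 0.0709
F = 99.47 · e^(0.0709 × 5/12) = 99.47 × 1.029982 = 102.4523
Value of long forward = (F − K)·e^(−rT) = (102.4523 − 97.46) · e^(−0.0709·5/12)
= 4.9923 × 0.970890 = 4.85
Short position value = −(long value) = -HK$4.85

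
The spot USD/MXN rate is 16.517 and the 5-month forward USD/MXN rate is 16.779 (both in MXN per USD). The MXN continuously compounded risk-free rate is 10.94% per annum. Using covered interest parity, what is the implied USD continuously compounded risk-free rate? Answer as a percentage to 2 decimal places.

7.16%

F = S·e^((r_MXN − r_USD)T) ⇒ r_USD = r_MXN − ln(F/S)/T
ln(16.779/16.517) = 0.015738; /(5/12) = 0.037771
r_USD = 0.1094 − 0.037771 = 0.071629
r_USD = 7.16%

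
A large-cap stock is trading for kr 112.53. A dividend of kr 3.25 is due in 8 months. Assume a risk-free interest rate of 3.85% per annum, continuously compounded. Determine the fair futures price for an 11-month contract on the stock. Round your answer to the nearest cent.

PV(dividends) I = 3.25·e^(−0.0385·8/12)
I = 3.1676
F = (S − I)·e^(rT) = (112.53 − 3.1676) · e^(0.0385·11/12)
= 109.3624 · e^0.035292 = 109.3624 × 1.035922 = kr 113.29

kr 113.29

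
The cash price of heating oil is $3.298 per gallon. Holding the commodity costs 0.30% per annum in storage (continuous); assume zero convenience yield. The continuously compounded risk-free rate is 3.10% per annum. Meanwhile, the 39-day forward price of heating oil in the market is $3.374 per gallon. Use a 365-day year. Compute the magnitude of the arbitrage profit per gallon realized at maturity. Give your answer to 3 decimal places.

$0.064 per gallon

Fair forward: F* = S·e^(carry·T), with carry = (r + u) = 0.0310 + 0.0030 = 0.0340
F* = 3.298 · e^(0.0340 × 39/365) = 3.298 · e^0.003633 = 3.298 × 1.003640 = $3.3100
Market $3.374 > fair $3.3100: forward overpriced → cash-and-carry (buy spot, short the forward).
At maturity, profit = |F_mkt − F*| = |3.374 − 3.3100| = $0.064 per gallon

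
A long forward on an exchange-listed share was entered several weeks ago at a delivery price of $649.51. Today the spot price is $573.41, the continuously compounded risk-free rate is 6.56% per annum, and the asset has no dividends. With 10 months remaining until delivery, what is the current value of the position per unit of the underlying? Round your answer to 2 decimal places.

-$41.55

Current fair forward for the remaining 10 months: F = S·e^(r·T), r = 0.0656
F = 573.41 · e^(0.0656 × 10/12) = 573.41 × 1.056188 = 605.6288
Value of long forward = (F − K)·e^(−rT) = (605.6288 − 649.51) · e^(−0.0656·10/12)
= -43.8812 × 0.946801 = -41.55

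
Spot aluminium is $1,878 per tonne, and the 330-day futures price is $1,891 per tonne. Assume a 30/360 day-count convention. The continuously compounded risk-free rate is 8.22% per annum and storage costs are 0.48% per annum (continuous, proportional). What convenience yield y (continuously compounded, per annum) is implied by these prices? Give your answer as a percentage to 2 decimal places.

F = S·e^((r+u−y)T) ⇒ (r+u−y) = ln(F/S)/T
ln(1891/1878) = 0.006898; /T ⇒ 0.007525
y = r + u − ln(F/S)/T = 0.0822 + 0.0048 − 0.007525 = 0.079475
y = 7.95%

7.95%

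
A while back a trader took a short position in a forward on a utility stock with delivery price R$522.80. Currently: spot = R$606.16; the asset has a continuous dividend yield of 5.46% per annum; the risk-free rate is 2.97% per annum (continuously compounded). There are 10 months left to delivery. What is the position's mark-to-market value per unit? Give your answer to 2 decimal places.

Current fair forward for the remaining 10 months: F = S·e^((r − q)·T), (r − q) = 0.0297 − 0.0546 = -0.0249
F = 606.16 · e^(-0.0249 × 10/12) = 606.16 × 0.979464 = 593.7119
Value of long forward = (F − K)·e^(−rT) = (593.7119 − 522.80) · e^(−0.0297·10/12)
= 70.9119 × 0.975554 = 69.18
Short position value = −(long value) = -R$69.18

-R$69.18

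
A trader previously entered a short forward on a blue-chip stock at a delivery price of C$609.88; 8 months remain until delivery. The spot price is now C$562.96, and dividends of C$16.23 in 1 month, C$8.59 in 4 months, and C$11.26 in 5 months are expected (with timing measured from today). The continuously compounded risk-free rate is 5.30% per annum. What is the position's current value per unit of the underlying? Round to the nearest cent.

PV(remaining dividends) I = 16.23·e^(−0.0530·1/12) + 8.59·e^(−0.0530·4/12) + 11.26·e^(−0.0530·5/12) = 35.6121
Current forward F = (S − I)·e^(rT) = (562.96 − 35.6121)·e^(0.0530·8/12) = 527.3479 × 1.035965 = 546.3140
Value (long) = (F − K)·e^(−rT) = (546.3140 − 609.88) × 0.965284 = -61.3592
Short position value = −(long value) = C$61.36

C$61.36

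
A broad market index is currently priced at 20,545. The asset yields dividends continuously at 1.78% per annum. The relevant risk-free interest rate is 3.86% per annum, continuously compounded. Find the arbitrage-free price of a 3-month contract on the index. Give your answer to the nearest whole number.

20,652

F = S·e^((r − q)T) = 20545 · e^((0.0386 − 0.0178) × 3/12)
= 20545 · e^0.005200 = 20545 × 1.005214
F = 20,652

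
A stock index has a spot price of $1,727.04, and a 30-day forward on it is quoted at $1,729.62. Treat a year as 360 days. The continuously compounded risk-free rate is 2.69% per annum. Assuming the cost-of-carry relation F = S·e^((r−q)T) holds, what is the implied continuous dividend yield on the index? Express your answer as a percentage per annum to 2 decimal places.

From F = S·e^((r−q)T): (r − q) = ln(F/S)/T
ln(1729.62/1727.04) = ln(1.001494) = 0.001493
(r − q) = 0.001493 / (30/360) = 0.017916
q = r − ln(F/S)/T = 0.0269 − 0.017916 = 0.008984
q = 0.90%

0.90%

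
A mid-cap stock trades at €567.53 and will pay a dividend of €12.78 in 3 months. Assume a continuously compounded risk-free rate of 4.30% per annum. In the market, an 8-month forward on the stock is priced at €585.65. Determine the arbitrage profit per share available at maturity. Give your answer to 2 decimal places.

PV(dividends) I = 12.78·e^(−0.0430·3/12) = 12.6434
Fair forward F* = (S − I)·e^(rT) = (567.53 − 12.6434)·e^0.028667 = 554.8866 × 1.029082 = 571.0238
Market €585.65 > fair 571.0238: forward overpriced → cash-and-carry (borrow at r, buy the stock and collect the dividends, short the forward).
Profit at T = |F_mkt − F*| = |585.65 − 571.0238| = €14.63 per share

€14.63 per share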